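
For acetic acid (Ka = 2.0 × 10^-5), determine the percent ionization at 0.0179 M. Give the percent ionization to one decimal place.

3.3%

CH3COOH ⇌ CH3COO- + H+; let x = [H+] at equilibrium.
x ≈ √(Ka·C₀) = √(2.0 × 10^-5 × 0.0179) = 5.98 × 10^-4 M
Fraction ionized = 5.98 × 10^-4 / 0.0179 = 0.0334 → 3.3%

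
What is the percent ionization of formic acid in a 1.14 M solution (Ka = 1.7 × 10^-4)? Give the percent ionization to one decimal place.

1.2%

HCOOH ⇌ HCOO- + H+; let x = [H+] at equilibrium.
x ≈ √(Ka·C₀) = √(1.7 × 10^-4 × 1.14) = 1.39 × 10^-2 M
% ionization = x/C₀ × 100% = 1.39 × 10^-2/1.14 × 100% = 1.2%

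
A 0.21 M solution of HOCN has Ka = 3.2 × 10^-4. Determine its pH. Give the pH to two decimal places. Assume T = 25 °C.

HOCN ⇌ OCN- + H+
Let x = [H+] at equilibrium. Ka = x²/(0.21 − x).
Since Ka ≪ C₀, x ≈ √(Ka·C₀) = 8.20 × 10^-3 M.
Check: 3.9% ionized — well under 5%, approximation valid.
pH = −log(8.20 × 10^-3) = 2.09

pH = 2.09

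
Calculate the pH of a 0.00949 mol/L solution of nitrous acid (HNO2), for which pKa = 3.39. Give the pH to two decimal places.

HNO2 ⇌ NO2- + H+
Ka = 10^(−3.39) = 4.07 × 10^-4
Let x = [H+] at equilibrium. Ka = x²/(0.00949 − x).
x is not negligible relative to C₀; solve x² + 0.000407·x − 3.86e-06 = 0.
x = [−0.000407 + √(0.000407² + 1.54e-05)]/2 = 1.77 × 10^-3 M
pH = −log(1.77 × 10^-3) = 2.75

pH = 2.75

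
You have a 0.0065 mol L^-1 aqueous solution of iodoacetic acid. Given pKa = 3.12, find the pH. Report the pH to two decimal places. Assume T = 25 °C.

ICH2COOH ⇌ ICH2COO- + H+
Ka = 10^(−3.12) = 7.59 × 10^-4
Ka = [H+]²/(0.0065 − [H+]) = 7.59 × 10^-4
Here C₀/Ka ≈ 8.56, so the small-[H+] approximation fails. Use the quadratic:
[H+] = (−Ka + √(Ka² + 4·Ka·C₀))/2 = 1.87 × 10^-3 M
pH = −log(1.87 × 10^-3) = 2.73

pH = 2.73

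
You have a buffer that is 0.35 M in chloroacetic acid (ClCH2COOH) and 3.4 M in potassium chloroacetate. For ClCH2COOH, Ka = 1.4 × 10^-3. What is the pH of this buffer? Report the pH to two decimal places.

pH = 3.84

pKa = −log(1.4 × 10^-3) = 2.854
Using pH = pKa + log([base]/[acid]) with [base]/[acid] = 3.4/0.35:
pH = 2.854 + (+0.987) = 3.84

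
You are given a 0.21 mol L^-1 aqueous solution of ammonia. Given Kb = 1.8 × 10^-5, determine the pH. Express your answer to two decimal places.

pH = 11.29

NH3 + H2O ⇌ NH4+ + OH-
From the ICE table, Kb = [OH-]²/(0.21 − [OH-]) = 1.8 × 10^-5.
Assume [OH-] ≪ 0.21: [OH-] ≈ √(1.8 × 10^-5 × 0.21) = 1.94 × 10^-3 M
([OH-]/C₀ = 0.93% < 5%, so the approximation holds.)
pOH = 2.71, so pH = 14.00 − pOH = 11.29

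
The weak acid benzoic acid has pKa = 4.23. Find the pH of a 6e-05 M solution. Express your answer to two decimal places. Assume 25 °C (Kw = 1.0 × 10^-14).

pH = 4.43

C6H5COOH ⇌ C6H5COO- + H+
Ka = 10^(−4.23) = 5.89 × 10^-5
Ka = [H+]²/(6e-05 − [H+]) = 5.89 × 10^-5
The 5% rule fails; solving [H+]² + Ka·[H+] − Ka·C₀ = 0 exactly:
[H+] = [−5.89e-05 + √(5.89e-05² + 1.41e-08)]/2 = 3.69 × 10^-5 M
pH = −log(3.69 × 10^-5) = 4.43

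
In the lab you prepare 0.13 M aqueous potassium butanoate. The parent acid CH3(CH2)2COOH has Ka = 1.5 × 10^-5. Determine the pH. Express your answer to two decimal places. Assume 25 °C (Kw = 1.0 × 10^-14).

pH = 8.97

CH3(CH2)2COO- is the conjugate base of the weak acid CH3(CH2)2COOH.
Kb = Kw/Ka = 1.0×10^-14 / 1.5 × 10^-5 = 6.67 × 10^-10
From the ICE table, Kb = x²/(0.13 − x) = 6.67 × 10^-10.
Assume x ≪ 0.13: x ≈ √(6.67 × 10^-10 × 0.13) = 9.31 × 10^-6 M
(x/C₀ = 0.0072% < 5%, so the approximation holds.)
pOH = 5.03, so pH = 14.00 − pOH = 8.97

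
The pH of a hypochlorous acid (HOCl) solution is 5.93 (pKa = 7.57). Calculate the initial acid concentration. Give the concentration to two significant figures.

C₀ = 5.2 × 10^-5 M

[H+] = 10^(-5.93) = 1.17 × 10^-6 M = x
Ka = 10^(−7.57) = 2.69 × 10^-8
Ka = x²/(C₀ − x) ⇒ C₀ = x + x²/Ka
C₀ = 1.17 × 10^-6 + (1.17 × 10^-6)²/(2.69 × 10^-8) = 5.21 × 10^-5 M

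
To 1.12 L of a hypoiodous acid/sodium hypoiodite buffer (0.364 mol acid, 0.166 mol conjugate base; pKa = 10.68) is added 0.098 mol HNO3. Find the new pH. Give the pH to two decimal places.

Added H+ converts OI- to HOI: HOI → 0.462 mol, OI- → 0.068 mol.
pH = pKa + log(n_OI-/n_HOI) = 10.68 + log(0.068/0.462) = 10.68 + (-0.832)

pH = 9.85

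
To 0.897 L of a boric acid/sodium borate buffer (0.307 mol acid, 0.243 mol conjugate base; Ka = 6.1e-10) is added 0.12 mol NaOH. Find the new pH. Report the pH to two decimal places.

pH = 9.50

OH- converts B(OH)3 to B(OH)4-: B(OH)3 → 0.187 mol, B(OH)4- → 0.363 mol.
pKa = −log(6.1 × 10^-10) = 9.215
Henderson–Hasselbalch with mole ratio 0.363/0.187: pH = 9.215 + (+0.288)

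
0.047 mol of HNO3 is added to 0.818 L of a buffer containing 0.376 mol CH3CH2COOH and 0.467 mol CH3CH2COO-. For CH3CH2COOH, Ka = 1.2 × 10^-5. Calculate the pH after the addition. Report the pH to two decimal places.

pH = 4.92

Added H+ converts CH3CH2COO- to CH3CH2COOH: CH3CH2COOH → 0.423 mol, CH3CH2COO- → 0.42 mol.
pKa = −log(1.2 × 10^-5) = 4.921
pH = pKa + log(n_CH3CH2COO-/n_CH3CH2COOH) = 4.921 + log(0.42/0.423) = 4.921 + (-0.003)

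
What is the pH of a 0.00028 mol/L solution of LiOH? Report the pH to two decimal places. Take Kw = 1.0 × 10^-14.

pH = 10.45

LiOH is a strong base; [OH-] = 0.00028 M.
pOH = -log(0.00028) = 3.55
pH = 14.00 - 3.55 = 10.45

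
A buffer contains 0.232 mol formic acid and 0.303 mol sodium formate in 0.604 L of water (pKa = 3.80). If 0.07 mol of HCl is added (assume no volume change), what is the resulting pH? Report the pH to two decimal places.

pH = 3.69

After neutralization: n(HCOOH) = 0.302 mol, n(HCOO-) = 0.233 mol.
pH = pKa + log(n_HCOO-/n_HCOOH) = 3.80 + log(0.233/0.302) = 3.80 + (-0.113)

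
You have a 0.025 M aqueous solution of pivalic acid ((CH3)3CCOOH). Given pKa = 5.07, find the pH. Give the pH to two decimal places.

pH = 3.34

(CH3)3CCOOH ⇌ (CH3)3CCOO- + H+
Ka = 10^(−5.07) = 8.51 × 10^-6
From the ICE table, Ka = [H+]²/(0.025 − [H+]) = 8.51 × 10^-6.
Assume [H+] ≪ 0.025: [H+] ≈ √(8.51 × 10^-6 × 0.025) = 4.61 × 10^-4 M
pH = −log(4.61 × 10^-4) = 3.34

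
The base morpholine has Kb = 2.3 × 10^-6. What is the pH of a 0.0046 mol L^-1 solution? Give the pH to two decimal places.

pH = 10.01

C4H8ONH + H2O ⇌ C4H8ONH2+ + OH-
Kb = [OH-]²/(0.0046 − [OH-]) = 2.3 × 10^-6
Neglecting [OH-] in the denominator: [OH-] = √(2.3 × 10^-6 × 0.0046) = 1.03 × 10^-4 M
Check: 2.2% ionized — well under 5%, approximation valid.
pOH = 3.99, so pH = 14.00 − pOH = 10.01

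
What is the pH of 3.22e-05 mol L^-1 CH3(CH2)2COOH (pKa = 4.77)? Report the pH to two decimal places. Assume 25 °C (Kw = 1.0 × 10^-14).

pH = 4.79

CH3(CH2)2COOH ⇌ CH3(CH2)2COO- + H+
Ka = 10^(−4.77) = 1.70 × 10^-5
Ka = [H+]²/(3.22e-05 − [H+]) = 1.70 × 10^-5
Here C₀/Ka ≈ 1.89, so the small-[H+] approximation fails. Use the quadratic:
[H+] = [−1.7e-05 + √(1.7e-05² + 2.19e-09)]/2 = 1.64 × 10^-5 M
pH = −log(1.64 × 10^-5) = 4.79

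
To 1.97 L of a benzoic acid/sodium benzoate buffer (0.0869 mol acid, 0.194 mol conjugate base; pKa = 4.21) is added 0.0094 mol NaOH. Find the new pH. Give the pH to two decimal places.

After neutralization: n(C6H5COOH) = 0.0775 mol, n(C6H5COO-) = 0.203 mol.
pH = pKa + log([A⁻]/[HA]) = 4.21 + log(0.203/0.0775) = 4.21 +0.418

pH = 4.63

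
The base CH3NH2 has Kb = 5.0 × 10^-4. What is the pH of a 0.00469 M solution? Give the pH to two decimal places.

pH = 11.11

CH3NH2 + H2O ⇌ CH3NH3+ + OH-
From the ICE table, Kb = x²/(0.00469 − x) = 5.0 × 10^-4.
Here C₀/Kb ≈ 9.38, so the small-x approximation fails. Use the quadratic:
x = [−0.0005 + √(0.0005² + 9.38e-06)]/2 = 1.30 × 10^-3 M
pOH = −log(1.30 × 10^-3) = 2.89; pH = 14.00 − 2.89 = 11.11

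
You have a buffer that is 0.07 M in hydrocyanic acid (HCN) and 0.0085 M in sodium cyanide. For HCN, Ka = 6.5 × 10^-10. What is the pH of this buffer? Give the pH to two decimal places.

pH = 8.27

pKa = −log(6.5 × 10^-10) = 9.187
pH = pKa + log([A⁻]/[HA]) = 9.187 + log(0.0085/0.07)
pH = 9.187 + (-0.916) = 8.27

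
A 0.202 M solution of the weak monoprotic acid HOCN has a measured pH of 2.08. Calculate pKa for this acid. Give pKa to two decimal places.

pKa = 3.45

[H+] = 10^(-2.08) = 8.32 × 10^-3 M
At equilibrium [HA] = 0.202 − 8.32 × 10^-3 = 1.94 × 10^-1 M
Ka = [H+][A-]/[HA] = (8.32 × 10^-3)² / 1.94 × 10^-1 = 3.57 × 10^-4
pKa = -log(3.57 × 10^-4) = 3.45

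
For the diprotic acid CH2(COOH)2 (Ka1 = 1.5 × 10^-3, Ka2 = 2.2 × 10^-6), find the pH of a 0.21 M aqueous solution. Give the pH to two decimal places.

Since Ka1 ≫ Ka2, the first ionization dominates [H+].
Ka1 = x²/(0.21 − x) = 1.5 × 10^-3
Solving the quadratic: x = (−Ka1 + √(Ka1² + 4·Ka1·C₀))/2 = 1.70 × 10^-2 M
pH = −log(1.70 × 10^-2) = 1.77

pH = 1.77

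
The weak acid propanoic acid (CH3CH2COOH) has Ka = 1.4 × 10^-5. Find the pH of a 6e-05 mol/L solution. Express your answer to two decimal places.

pH = 4.64

CH3CH2COOH ⇌ CH3CH2COO- + H+
From the ICE table, Ka = [H+]²/(6e-05 − [H+]) = 1.4 × 10^-5.
The 5% rule fails; solving [H+]² + Ka·[H+] − Ka·C₀ = 0 exactly:
[H+] = (−Ka + √(Ka² + 4·Ka·C₀))/2 = 2.28 × 10^-5 M
pH = −log(2.28 × 10^-5) = 4.64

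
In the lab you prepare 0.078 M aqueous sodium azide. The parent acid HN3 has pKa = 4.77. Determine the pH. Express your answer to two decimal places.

pH = 8.83

N3- is the conjugate base of the weak acid HN3.
Ka = 10^(−4.77) = 1.70 × 10^-5
Kb = Kw/Ka = 1.0×10^-14 / 1.70 × 10^-5 = 5.88 × 10^-10
From the ICE table, Kb = x²/(0.078 − x) = 5.88 × 10^-10.
Since Kb ≪ C₀, x ≈ √(Kb·C₀) = 6.77 × 10^-6 M.
Check: 0.0087% ionized — well under 5%, approximation valid.
pOH = −log(6.77 × 10^-6) = 5.17; pH = 14.00 − 5.17 = 8.83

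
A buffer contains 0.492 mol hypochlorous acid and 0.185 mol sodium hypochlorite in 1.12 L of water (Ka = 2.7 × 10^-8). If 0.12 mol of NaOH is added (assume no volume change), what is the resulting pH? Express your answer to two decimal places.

pH = 7.48

OH- converts HOCl to OCl-: HOCl → 0.372 mol, OCl- → 0.305 mol.
pKa = −log(2.7 × 10^-8) = 7.569
Henderson–Hasselbalch with mole ratio 0.305/0.372: pH = 7.569 + (-0.086)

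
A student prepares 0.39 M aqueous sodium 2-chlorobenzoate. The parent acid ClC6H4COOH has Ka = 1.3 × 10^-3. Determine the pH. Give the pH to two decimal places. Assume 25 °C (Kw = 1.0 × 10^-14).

pH = 8.24

ClC6H4COO- is the conjugate base of the weak acid ClC6H4COOH.
Kb = Kw/Ka = 1.0×10^-14 / 1.3 × 10^-3 = 7.69 × 10^-12
Kb = x²/(0.39 − x) = 7.69 × 10^-12
Neglecting x in the denominator: x = √(7.69 × 10^-12 × 0.39) = 1.73 × 10^-6 M
pOH = −log(1.73 × 10^-6) = 5.76; pH = 14.00 − 5.76 = 8.24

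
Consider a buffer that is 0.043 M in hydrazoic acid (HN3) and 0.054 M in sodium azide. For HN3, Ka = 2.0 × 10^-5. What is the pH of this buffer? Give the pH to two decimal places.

pKa = −log(2.0 × 10^-5) = 4.699
Henderson–Hasselbalch: pH = pKa + log([N3-]/[HN3]) = 4.699 + log(0.054/0.043)
pH = 4.699 + (+0.099) = 4.80

pH = 4.80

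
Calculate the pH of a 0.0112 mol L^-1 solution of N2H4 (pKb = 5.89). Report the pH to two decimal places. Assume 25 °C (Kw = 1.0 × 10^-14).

N2H4 + H2O ⇌ N2H5+ + OH-
Kb = 10^(−5.89) = 1.29 × 10^-6
From the ICE table, Kb = [OH-]²/(0.0112 − [OH-]) = 1.29 × 10^-6.
Assume [OH-] ≪ 0.0112: [OH-] ≈ √(1.29 × 10^-6 × 0.0112) = 1.20 × 10^-4 M
pOH = −log(1.20 × 10^-4) = 3.92; pH = 14.00 − 3.92 = 10.08

pH = 10.08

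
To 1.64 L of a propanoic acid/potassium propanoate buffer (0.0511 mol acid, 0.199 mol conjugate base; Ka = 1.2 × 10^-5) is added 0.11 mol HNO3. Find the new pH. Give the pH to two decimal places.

pH = 4.66

Added H+ converts CH3CH2COO- to CH3CH2COOH: CH3CH2COOH → 0.161 mol, CH3CH2COO- → 0.089 mol.
pKa = −log(1.2 × 10^-5) = 4.921
Henderson–Hasselbalch with mole ratio 0.089/0.161: pH = 4.921 + (-0.257)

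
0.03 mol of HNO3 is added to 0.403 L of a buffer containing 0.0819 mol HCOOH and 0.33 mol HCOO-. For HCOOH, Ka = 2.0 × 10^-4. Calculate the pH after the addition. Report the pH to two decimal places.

pH = 4.13

Added H+ converts HCOO- to HCOOH: HCOOH → 0.112 mol, HCOO- → 0.3 mol.
pKa = −log(2.0 × 10^-4) = 3.699
pH = pKa + log([A⁻]/[HA]) = 3.699 + log(0.3/0.112) = 3.699 +0.428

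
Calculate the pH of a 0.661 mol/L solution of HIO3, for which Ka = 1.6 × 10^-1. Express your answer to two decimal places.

HIO3 ⇌ IO3- + H+
Ka = x²/(0.661 − x) = 1.6 × 10^-1
x is not negligible relative to C₀; solve x² + 0.16·x − 0.106 = 0.
x = [−0.16 + √(0.16² + 0.423)]/2 = 2.55 × 10^-1 M
pH = −log(2.55 × 10^-1) = 0.59

pH = 0.59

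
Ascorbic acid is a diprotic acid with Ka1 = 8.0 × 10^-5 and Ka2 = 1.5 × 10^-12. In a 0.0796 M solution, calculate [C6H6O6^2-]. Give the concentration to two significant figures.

1.5 × 10^-12 M

First ionization gives [H+] ≈ [HC6H6O6-] = 2.52 × 10^-3 M.
Second step: Ka2 = [H+][C6H6O6^2-]/[HC6H6O6-] ≈ [C6H6O6^2-] (since [H+] ≈ [HC6H6O6-]).
So [C6H6O6^2-] ≈ Ka2.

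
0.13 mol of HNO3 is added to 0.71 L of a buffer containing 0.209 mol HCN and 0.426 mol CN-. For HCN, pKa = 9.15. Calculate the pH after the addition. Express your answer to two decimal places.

Added H+ converts CN- to HCN: HCN → 0.339 mol, CN- → 0.296 mol.
Henderson–Hasselbalch with mole ratio 0.296/0.339: pH = 9.15 + (-0.059)

pH = 9.09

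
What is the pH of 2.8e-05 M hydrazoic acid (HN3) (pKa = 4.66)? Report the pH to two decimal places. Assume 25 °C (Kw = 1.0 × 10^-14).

HN3 ⇌ N3- + H+
Ka = 10^(−4.66) = 2.19 × 10^-5
Ka = [H+]²/(2.8e-05 − [H+]) = 2.19 × 10^-5
The 5% rule fails; solving [H+]² + Ka·[H+] − Ka·C₀ = 0 exactly:
[H+] = (−Ka + √(Ka² + 4·Ka·C₀))/2 = 1.61 × 10^-5 M
pH = −log[H+] = −log(1.61 × 10^-5) = 4.79

pH = 4.79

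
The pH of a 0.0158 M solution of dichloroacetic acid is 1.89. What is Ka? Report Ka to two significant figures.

Ka = 5.7 × 10^-2

[H+] = 10^(-1.89) = 1.29 × 10^-2 M
At equilibrium [HA] = 0.0158 − 1.29 × 10^-2 = 2.90 × 10^-3 M
Ka = [H+][A-]/[HA] = (1.29 × 10^-2)² / 2.90 × 10^-3 = 5.7 × 10^-2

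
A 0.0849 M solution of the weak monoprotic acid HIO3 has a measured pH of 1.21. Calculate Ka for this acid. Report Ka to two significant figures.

[H+] = 10^(-1.21) = 6.17 × 10^-2 M
At equilibrium [HA] = 0.0849 − 6.17 × 10^-2 = 2.32 × 10^-2 M
Ka = [H+][A-]/[HA] = (6.17 × 10^-2)² / 2.32 × 10^-2 = 1.6 × 10^-1

Ka = 1.6 × 10^-1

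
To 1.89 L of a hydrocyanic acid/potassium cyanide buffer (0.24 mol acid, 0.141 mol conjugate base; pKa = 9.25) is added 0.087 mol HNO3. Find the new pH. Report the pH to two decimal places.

Added H+ converts CN- to HCN: HCN → 0.327 mol, CN- → 0.054 mol.
Henderson–Hasselbalch with mole ratio 0.054/0.327: pH = 9.25 + (-0.782)

pH = 8.47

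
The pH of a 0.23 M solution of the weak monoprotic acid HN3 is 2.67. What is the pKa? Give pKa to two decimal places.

pKa = 4.70

[H+] = 10^(-2.67) = 2.14 × 10^-3 M
At equilibrium [HA] = 0.23 − 2.14 × 10^-3 = 2.28 × 10^-1 M
Ka = [H+][A-]/[HA] = (2.14 × 10^-3)² / 2.28 × 10^-1 = 2.01 × 10^-5
pKa = -log(2.01 × 10^-5) = 4.70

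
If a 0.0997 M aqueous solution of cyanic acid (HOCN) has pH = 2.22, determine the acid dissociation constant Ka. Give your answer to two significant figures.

Ka = 3.9 × 10^-4

[H+] = 10^(-2.22) = 6.03 × 10^-3 M
At equilibrium [HA] = 0.0997 − 6.03 × 10^-3 = 9.37 × 10^-2 M
Ka = [H+][A-]/[HA] = (6.03 × 10^-3)² / 9.37 × 10^-2 = 3.9 × 10^-4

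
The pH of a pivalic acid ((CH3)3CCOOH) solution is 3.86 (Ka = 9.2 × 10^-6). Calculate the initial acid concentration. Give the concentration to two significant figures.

C₀ = 2.2 × 10^-3 M

[H+] = 10^(-3.86) = 1.38 × 10^-4 M = x
Ka = x²/(C₀ − x) ⇒ C₀ = x + x²/Ka
C₀ = 1.38 × 10^-4 + (1.38 × 10^-4)²/(9.2 × 10^-6) = 2.21 × 10^-3 M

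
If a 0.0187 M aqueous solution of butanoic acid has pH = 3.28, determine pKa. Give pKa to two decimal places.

pKa = 4.82

[H+] = 10^(-3.28) = 5.25 × 10^-4 M
At equilibrium [HA] = 0.0187 − 5.25 × 10^-4 = 1.82 × 10^-2 M
Ka = [H+][A-]/[HA] = (5.25 × 10^-4)² / 1.82 × 10^-2 = 1.51 × 10^-5
pKa = -log(1.51 × 10^-5) = 4.82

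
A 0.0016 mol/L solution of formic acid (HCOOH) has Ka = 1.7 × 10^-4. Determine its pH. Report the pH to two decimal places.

HCOOH ⇌ HCOO- + H+
From the ICE table, Ka = [H+]²/(0.0016 − [H+]) = 1.7 × 10^-4.
The 5% rule fails; solving [H+]² + Ka·[H+] − Ka·C₀ = 0 exactly:
[H+] = [−0.00017 + √(0.00017² + 1.09e-06)]/2 = 4.43 × 10^-4 M
pH = −log(4.43 × 10^-4) = 3.35

pH = 3.35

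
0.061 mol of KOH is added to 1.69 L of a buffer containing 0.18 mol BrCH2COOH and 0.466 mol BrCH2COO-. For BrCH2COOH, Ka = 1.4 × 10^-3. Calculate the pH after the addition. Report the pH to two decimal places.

After neutralization: n(BrCH2COOH) = 0.119 mol, n(BrCH2COO-) = 0.527 mol.
pKa = −log(1.4 × 10^-3) = 2.854
pH = pKa + log([A⁻]/[HA]) = 2.854 + log(0.527/0.119) = 2.854 +0.646

pH = 3.50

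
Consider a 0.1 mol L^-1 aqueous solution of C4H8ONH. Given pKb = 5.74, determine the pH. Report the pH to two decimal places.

C4H8ONH + H2O ⇌ C4H8ONH2+ + OH-
Kb = 10^(−5.74) = 1.82 × 10^-6
From the ICE table, Kb = [OH-]²/(0.1 − [OH-]) = 1.82 × 10^-6.
Since Kb ≪ C₀, [OH-] ≈ √(Kb·C₀) = 4.27 × 10^-4 M.
Check: 0.43% ionized — well under 5%, approximation valid.
pOH = −log(4.27 × 10^-4) = 3.37; pH = 14.00 − 3.37 = 10.63

pH = 10.63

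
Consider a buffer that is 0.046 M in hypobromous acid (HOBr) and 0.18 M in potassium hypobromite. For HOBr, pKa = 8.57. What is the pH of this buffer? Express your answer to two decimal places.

pH = 9.16

Henderson–Hasselbalch: pH = pKa + log([OBr-]/[HOBr]) = 8.57 + log(0.18/0.046)
pH = 8.57 + (+0.593) = 9.16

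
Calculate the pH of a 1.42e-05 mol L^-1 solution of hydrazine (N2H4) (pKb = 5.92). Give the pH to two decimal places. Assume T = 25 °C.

pH = 8.55

N2H4 + H2O ⇌ N2H5+ + OH-
Kb = 10^(−5.92) = 1.20 × 10^-6
Kb = [OH-]²/(1.42e-05 − [OH-]) = 1.20 × 10^-6
Here C₀/Kb ≈ 11.8, so the small-[OH-] approximation fails. Use the quadratic:
[OH-] = (−Kb + √(Kb² + 4·Kb·C₀))/2 = 3.57 × 10^-6 M
pOH = −log(3.57 × 10^-6) = 5.45; pH = 14.00 − 5.45 = 8.55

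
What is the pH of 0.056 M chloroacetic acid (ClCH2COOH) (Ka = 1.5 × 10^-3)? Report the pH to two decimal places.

ClCH2COOH ⇌ ClCH2COO- + H+
Let x = [H+] at equilibrium. Ka = x²/(0.056 − x).
x is not negligible relative to C₀; solve x² + 0.0015·x − 8.4e-05 = 0.
x = [−0.0015 + √(0.0015² + 0.000336)]/2 = 8.45 × 10^-3 M
pH = −log(8.45 × 10^-3) = 2.07

pH = 2.07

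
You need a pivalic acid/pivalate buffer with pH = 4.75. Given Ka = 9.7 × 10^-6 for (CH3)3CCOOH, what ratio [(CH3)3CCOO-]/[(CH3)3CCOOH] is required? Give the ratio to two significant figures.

ratio = 0.55

pKa = -log(9.7 × 10^-6) = 5.013
pH = pKa + log(r) ⇒ log(r) = 4.75 − 5.013 = -0.263
r = [(CH3)3CCOO-]/[(CH3)3CCOOH] = 10^(-0.263) = 0.546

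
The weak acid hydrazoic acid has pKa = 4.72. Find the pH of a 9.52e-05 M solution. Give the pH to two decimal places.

HN3 ⇌ N3- + H+
Ka = 10^(−4.72) = 1.91 × 10^-5
Ka = x²/(9.52e-05 − x) = 1.91 × 10^-5
The 5% rule fails; solving x² + Ka·x − Ka·C₀ = 0 exactly:
x = [−1.91e-05 + √(1.91e-05² + 7.27e-09)]/2 = 3.41 × 10^-5 M
pH = −log(3.41 × 10^-5) = 4.47

pH = 4.47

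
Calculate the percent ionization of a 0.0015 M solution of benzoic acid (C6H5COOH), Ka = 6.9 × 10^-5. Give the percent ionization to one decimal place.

C6H5COOH ⇌ C6H5COO- + H+; let x = [H+] at equilibrium.
Solve x² + 6.9e-05x − 1.03e-07 = 0 → x = 2.89 × 10^-4 M
Fraction ionized = 2.89 × 10^-4 / 0.0015 = 0.1927 → 19.3%

19.3%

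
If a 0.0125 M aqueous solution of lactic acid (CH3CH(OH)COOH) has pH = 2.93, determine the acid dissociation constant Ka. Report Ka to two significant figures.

Ka = 1.2 × 10^-4

[H+] = 10^(-2.93) = 1.17 × 10^-3 M
At equilibrium [HA] = 0.0125 − 1.17 × 10^-3 = 1.13 × 10^-2 M
Ka = [H+][A-]/[HA] = (1.17 × 10^-3)² / 1.13 × 10^-2 = 1.2 × 10^-4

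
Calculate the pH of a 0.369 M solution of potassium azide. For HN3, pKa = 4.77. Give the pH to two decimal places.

N3- is the conjugate base of the weak acid HN3.
Ka = 10^(−4.77) = 1.70 × 10^-5
Kb = Kw/Ka = 1.0×10^-14 / 1.70 × 10^-5 = 5.88 × 10^-10
From the ICE table, Kb = [OH-]²/(0.369 − [OH-]) = 5.88 × 10^-10.
Assume [OH-] ≪ 0.369: [OH-] ≈ √(5.88 × 10^-10 × 0.369) = 1.47 × 10^-5 M
([OH-]/C₀ = 0.004% < 5%, so the approximation holds.)
pOH = −log(1.47 × 10^-5) = 4.83; pH = 14.00 − 4.83 = 9.17

pH = 9.17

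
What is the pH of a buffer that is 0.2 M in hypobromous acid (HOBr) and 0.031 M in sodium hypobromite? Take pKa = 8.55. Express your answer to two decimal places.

Using pH = pKa + log([base]/[acid]) with [base]/[acid] = 0.031/0.2:
pH = 8.55 + (-0.810) = 7.74

pH = 7.74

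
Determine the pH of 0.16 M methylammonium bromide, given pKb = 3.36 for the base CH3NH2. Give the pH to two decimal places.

CH3NH3+ is the conjugate acid of the weak base CH3NH2.
Kb = 10^(−3.36) = 4.37 × 10^-4
Ka = Kw/Kb = 1.0×10^-14 / 4.37 × 10^-4 = 2.29 × 10^-11
From the ICE table, Ka = x²/(0.16 − x) = 2.29 × 10^-11.
Neglecting x in the denominator: x = √(2.29 × 10^-11 × 0.16) = 1.91 × 10^-6 M
(x/C₀ = 0.0012% < 5%, so the approximation holds.)
pH = −log(1.91 × 10^-6) = 5.72

pH = 5.72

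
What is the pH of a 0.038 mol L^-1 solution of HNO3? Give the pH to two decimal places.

pH = 1.42

HNO3 is a strong acid and dissociates completely, so [H+] = 0.038 M.
pH = -log(0.038) = 1.42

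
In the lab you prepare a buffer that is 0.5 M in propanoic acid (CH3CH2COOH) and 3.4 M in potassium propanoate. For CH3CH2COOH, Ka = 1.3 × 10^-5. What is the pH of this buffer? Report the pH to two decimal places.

pKa = −log(1.3 × 10^-5) = 4.886
Using pH = pKa + log([base]/[acid]) with [base]/[acid] = 3.4/0.5:
pH = 4.886 + (+0.833) = 5.72

pH = 5.72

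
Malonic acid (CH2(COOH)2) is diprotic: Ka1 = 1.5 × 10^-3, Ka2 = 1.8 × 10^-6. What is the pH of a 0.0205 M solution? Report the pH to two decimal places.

Since Ka1 ≫ Ka2, the first ionization dominates [H+].
Ka1 = x²/(0.0205 − x) = 1.5 × 10^-3
Solving the quadratic: x = (−Ka1 + √(Ka1² + 4·Ka1·C₀))/2 = 4.85 × 10^-3 M
pH = −log(4.85 × 10^-3) = 2.31

pH = 2.31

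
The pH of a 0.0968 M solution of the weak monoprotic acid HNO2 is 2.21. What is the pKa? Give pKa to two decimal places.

pKa = 3.38

[H+] = 10^(-2.21) = 6.17 × 10^-3 M
At equilibrium [HA] = 0.0968 − 6.17 × 10^-3 = 9.06 × 10^-2 M
Ka = [H+][A-]/[HA] = (6.17 × 10^-3)² / 9.06 × 10^-2 = 4.20 × 10^-4
pKa = -log(4.20 × 10^-4) = 3.38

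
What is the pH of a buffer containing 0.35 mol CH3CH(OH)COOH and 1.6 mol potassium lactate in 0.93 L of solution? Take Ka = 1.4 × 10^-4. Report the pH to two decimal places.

pH = 4.51

pKa = −log(1.4 × 10^-4) = 3.854
Using pH = pKa + log([base]/[acid]) with [base]/[acid] = 1.6/0.35:
pH = 3.854 + (+0.660) = 4.51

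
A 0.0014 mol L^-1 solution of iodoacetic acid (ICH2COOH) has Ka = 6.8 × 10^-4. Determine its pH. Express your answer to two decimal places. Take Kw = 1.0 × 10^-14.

pH = 3.16

ICH2COOH ⇌ ICH2COO- + H+
Ka = x²/(0.0014 − x) = 6.8 × 10^-4
Here C₀/Ka ≈ 2.06, so the small-x approximation fails. Use the quadratic:
x = (−Ka + √(Ka² + 4·Ka·C₀))/2 = 6.93 × 10^-4 M
pH = −log[H+] = −log(6.93 × 10^-4) = 3.16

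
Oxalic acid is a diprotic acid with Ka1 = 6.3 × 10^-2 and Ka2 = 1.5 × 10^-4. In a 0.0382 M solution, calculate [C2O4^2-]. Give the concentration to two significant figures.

First ionization gives [H+] ≈ [HC2O4-] = 2.68 × 10^-2 M.
Second step: Ka2 = [H+][C2O4^2-]/[HC2O4-] ≈ [C2O4^2-] (since [H+] ≈ [HC2O4-]).
So [C2O4^2-] ≈ Ka2.

1.5 × 10^-4 M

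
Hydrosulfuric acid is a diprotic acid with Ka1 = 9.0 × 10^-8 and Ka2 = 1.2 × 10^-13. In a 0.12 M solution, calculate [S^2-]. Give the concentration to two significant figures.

First ionization gives [H+] ≈ [HS-] = 1.04 × 10^-4 M.
Second step: Ka2 = [H+][S^2-]/[HS-] ≈ [S^2-] (since [H+] ≈ [HS-]).
So [S^2-] ≈ Ka2.

1.2 × 10^-13 M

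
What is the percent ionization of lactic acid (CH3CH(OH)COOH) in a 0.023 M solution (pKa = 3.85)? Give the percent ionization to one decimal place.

7.5%

CH3CH(OH)COOH ⇌ CH3CH(OH)COO- + H+; let x = [H+] at equilibrium.
Ka = 10^(−3.85) = 1.41 × 10^-4
Solve x² + 0.000141x − 3.24e-06 = 0 → x = 1.73 × 10^-3 M
% ionization = x/C₀ × 100% = 1.73 × 10^-3/0.023 × 100% = 7.5%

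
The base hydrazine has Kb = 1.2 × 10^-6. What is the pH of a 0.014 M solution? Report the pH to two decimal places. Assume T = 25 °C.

N2H4 + H2O ⇌ N2H5+ + OH-
Kb = [OH-]²/(0.014 − [OH-]) = 1.2 × 10^-6
Neglecting [OH-] in the denominator: [OH-] = √(1.2 × 10^-6 × 0.014) = 1.30 × 10^-4 M
pOH = 3.89, so pH = 14.00 − pOH = 10.11

pH = 10.11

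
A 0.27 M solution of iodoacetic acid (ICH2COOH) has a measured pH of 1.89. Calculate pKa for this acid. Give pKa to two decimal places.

pKa = 3.19

[H+] = 10^(-1.89) = 1.29 × 10^-2 M
At equilibrium [HA] = 0.27 − 1.29 × 10^-2 = 2.57 × 10^-1 M
Ka = [H+][A-]/[HA] = (1.29 × 10^-2)² / 2.57 × 10^-1 = 6.48 × 10^-4
pKa = -log(6.48 × 10^-4) = 3.19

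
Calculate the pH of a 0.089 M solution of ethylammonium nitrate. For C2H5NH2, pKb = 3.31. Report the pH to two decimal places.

C2H5NH3+ is the conjugate acid of the weak base C2H5NH2.
Kb = 10^(−3.31) = 4.90 × 10^-4
Ka = Kw/Kb = 1.0×10^-14 / 4.90 × 10^-4 = 2.04 × 10^-11
From the ICE table, Ka = [H+]²/(0.089 − [H+]) = 2.04 × 10^-11.
Since Ka ≪ C₀, [H+] ≈ √(Ka·C₀) = 1.35 × 10^-6 M.
([H+]/C₀ = 0.0015% < 5%, so the approximation holds.)
pH = −log[H+] = −log(1.35 × 10^-6) = 5.87

pH = 5.87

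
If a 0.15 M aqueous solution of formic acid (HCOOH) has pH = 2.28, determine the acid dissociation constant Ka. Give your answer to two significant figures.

Ka = 1.9 × 10^-4

[H+] = 10^(-2.28) = 5.25 × 10^-3 M
At equilibrium [HA] = 0.15 − 5.25 × 10^-3 = 1.45 × 10^-1 M
Ka = [H+][A-]/[HA] = (5.25 × 10^-3)² / 1.45 × 10^-1 = 1.9 × 10^-4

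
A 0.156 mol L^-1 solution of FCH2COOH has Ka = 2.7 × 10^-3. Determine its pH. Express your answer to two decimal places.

FCH2COOH ⇌ FCH2COO- + H+
Let x = [H+] at equilibrium. Ka = x²/(0.156 − x).
Here C₀/Ka ≈ 57.8, so the small-x approximation fails. Use the quadratic:
x = (−Ka + √(Ka² + 4·Ka·C₀))/2 = 1.92 × 10^-2 M
pH = −log[H+] = −log(1.92 × 10^-2) = 1.72

pH = 1.72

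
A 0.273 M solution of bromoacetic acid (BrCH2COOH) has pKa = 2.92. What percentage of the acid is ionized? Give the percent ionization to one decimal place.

6.4%

BrCH2COOH ⇌ BrCH2COO- + H+; let x = [H+] at equilibrium.
Ka = 10^(−2.92) = 1.20 × 10^-3
Ka = x²/(C₀ − x); solving the quadratic gives x = 1.75 × 10^-2 M.
Fraction ionized = 1.75 × 10^-2 / 0.273 = 0.0641 → 6.4%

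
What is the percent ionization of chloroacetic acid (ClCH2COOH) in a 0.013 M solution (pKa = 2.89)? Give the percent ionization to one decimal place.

26.9%

ClCH2COOH ⇌ ClCH2COO- + H+; let x = [H+] at equilibrium.
Ka = 10^(−2.89) = 1.29 × 10^-3
Ka = x²/(C₀ − x); solving the quadratic gives x = 3.50 × 10^-3 M.
% ionization = x/C₀ × 100% = 3.50 × 10^-3/0.013 × 100% = 26.9%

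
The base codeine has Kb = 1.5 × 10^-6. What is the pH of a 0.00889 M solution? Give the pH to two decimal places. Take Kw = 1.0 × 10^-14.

C18H21NO3 + H2O ⇌ C18H22NO3+ + OH-
Kb = x²/(0.00889 − x) = 1.5 × 10^-6
Assume x ≪ 0.00889: x ≈ √(1.5 × 10^-6 × 0.00889) = 1.15 × 10^-4 M
Check: 1.3% ionized — well under 5%, approximation valid.
pOH = −log(1.15 × 10^-4) = 3.94; pH = 14.00 − 3.94 = 10.06

pH = 10.06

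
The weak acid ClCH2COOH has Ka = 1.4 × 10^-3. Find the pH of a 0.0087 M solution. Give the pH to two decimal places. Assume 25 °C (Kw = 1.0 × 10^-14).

ClCH2COOH ⇌ ClCH2COO- + H+
From the ICE table, Ka = x²/(0.0087 − x) = 1.4 × 10^-3.
x is not negligible relative to C₀; solve x² + 0.0014·x − 1.22e-05 = 0.
x = [−0.0014 + √(0.0014² + 4.87e-05)]/2 = 2.86 × 10^-3 M
pH = −log(2.86 × 10^-3) = 2.54

pH = 2.54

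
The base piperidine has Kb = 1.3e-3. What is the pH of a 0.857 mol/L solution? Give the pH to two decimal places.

pH = 12.52

C5H10NH + H2O ⇌ C5H10NH2+ + OH-
Kb = x²/(0.857 − x) = 1.3 × 10^-3
Assume x ≪ 0.857: x ≈ √(1.3 × 10^-3 × 0.857) = 3.34 × 10^-2 M
(x/C₀ = 3.9% < 5%, so the approximation holds.)
pOH = −log(3.34 × 10^-2) = 1.48; pH = 14.00 − 1.48 = 12.52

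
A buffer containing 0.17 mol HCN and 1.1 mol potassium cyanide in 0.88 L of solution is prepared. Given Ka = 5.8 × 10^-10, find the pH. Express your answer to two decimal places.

pKa = −log(5.8 × 10^-10) = 9.237
Henderson–Hasselbalch: pH = pKa + log([CN-]/[HCN]) = 9.237 + log(1.1/0.17)
pH = 9.237 + (+0.811) = 10.05

pH = 10.05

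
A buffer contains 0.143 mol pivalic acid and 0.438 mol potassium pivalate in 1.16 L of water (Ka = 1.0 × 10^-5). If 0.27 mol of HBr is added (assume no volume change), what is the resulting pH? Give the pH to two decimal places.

pH = 4.61

Added H+ converts (CH3)3CCOO- to (CH3)3CCOOH: (CH3)3CCOOH → 0.413 mol, (CH3)3CCOO- → 0.168 mol.
pKa = −log(1.0 × 10^-5) = 5.000
Henderson–Hasselbalch with mole ratio 0.168/0.413: pH = 5.000 + (-0.391)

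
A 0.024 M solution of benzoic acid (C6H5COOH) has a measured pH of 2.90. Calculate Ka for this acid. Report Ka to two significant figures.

[H+] = 10^(-2.90) = 1.26 × 10^-3 M
At equilibrium [HA] = 0.024 − 1.26 × 10^-3 = 2.27 × 10^-2 M
Ka = [H+][A-]/[HA] = (1.26 × 10^-3)² / 2.27 × 10^-2 = 7.0 × 10^-5

Ka = 7.0 × 10^-5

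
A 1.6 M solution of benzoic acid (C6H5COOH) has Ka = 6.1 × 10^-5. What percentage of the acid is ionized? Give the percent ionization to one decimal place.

0.6%

C6H5COOH ⇌ C6H5COO- + H+; let x = [H+] at equilibrium.
x ≈ √(Ka·C₀) = √(6.1 × 10^-5 × 1.6) = 9.88 × 10^-3 M
% ionization = x/C₀ × 100% = 9.88 × 10^-3/1.6 × 100% = 0.6%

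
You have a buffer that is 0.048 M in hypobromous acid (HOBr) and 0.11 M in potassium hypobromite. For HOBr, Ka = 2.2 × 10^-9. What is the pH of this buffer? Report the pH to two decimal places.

pKa = −log(2.2 × 10^-9) = 8.658
pH = pKa + log([A⁻]/[HA]) = 8.658 + log(0.11/0.048)
pH = 8.658 + (+0.360) = 9.02

pH = 9.02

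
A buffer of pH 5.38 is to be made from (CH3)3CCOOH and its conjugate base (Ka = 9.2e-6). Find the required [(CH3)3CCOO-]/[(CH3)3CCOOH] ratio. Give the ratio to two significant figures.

ratio = 2.2

pKa = -log(9.2 × 10^-6) = 5.036
pH = pKa + log(r) ⇒ log(r) = 5.38 − 5.036 = +0.344
r = [(CH3)3CCOO-]/[(CH3)3CCOOH] = 10^(+0.344) = 2.21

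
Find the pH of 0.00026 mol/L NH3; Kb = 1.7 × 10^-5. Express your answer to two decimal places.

pH = 9.77

NH3 + H2O ⇌ NH4+ + OH-
From the ICE table, Kb = x²/(0.00026 − x) = 1.7 × 10^-5.
x is not negligible relative to C₀; solve x² + 1.7e-05·x − 4.42e-09 = 0.
x = [−1.7e-05 + √(1.7e-05² + 1.77e-08)]/2 = 5.85 × 10^-5 M
pOH = −log(5.85 × 10^-5) = 4.23; pH = 14.00 − 4.23 = 9.77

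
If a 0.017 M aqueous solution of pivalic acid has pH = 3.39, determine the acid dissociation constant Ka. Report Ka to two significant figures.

Ka = 1.0 × 10^-5

[H+] = 10^(-3.39) = 4.07 × 10^-4 M
At equilibrium [HA] = 0.017 − 4.07 × 10^-4 = 1.66 × 10^-2 M
Ka = [H+][A-]/[HA] = (4.07 × 10^-4)² / 1.66 × 10^-2 = 1.0 × 10^-5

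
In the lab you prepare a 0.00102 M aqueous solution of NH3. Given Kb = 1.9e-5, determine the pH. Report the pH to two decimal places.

pH = 10.11

NH3 + H2O ⇌ NH4+ + OH-
From the ICE table, Kb = [OH-]²/(0.00102 − [OH-]) = 1.9 × 10^-5.
The 5% rule fails; solving [OH-]² + Kb·[OH-] − Kb·C₀ = 0 exactly:
[OH-] = (−Kb + √(Kb² + 4·Kb·C₀))/2 = 1.30 × 10^-4 M
pOH = 3.89, so pH = 14.00 − pOH = 10.11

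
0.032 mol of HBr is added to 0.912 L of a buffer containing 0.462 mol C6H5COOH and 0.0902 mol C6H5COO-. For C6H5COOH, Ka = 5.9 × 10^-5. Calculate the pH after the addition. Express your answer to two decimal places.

pH = 3.30

Added H+ converts C6H5COO- to C6H5COOH: C6H5COOH → 0.494 mol, C6H5COO- → 0.0582 mol.
pKa = −log(5.9 × 10^-5) = 4.229
pH = pKa + log([A⁻]/[HA]) = 4.229 + log(0.0582/0.494) = 4.229 -0.929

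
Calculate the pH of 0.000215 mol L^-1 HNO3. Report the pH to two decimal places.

HNO3 is a strong acid and dissociates completely, so [H+] = 0.000215 M.
pH = -log(0.000215) = 3.67

pH = 3.67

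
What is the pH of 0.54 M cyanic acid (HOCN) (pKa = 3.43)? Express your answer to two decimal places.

pH = 1.85

HOCN ⇌ OCN- + H+
Ka = 10^(−3.43) = 3.72 × 10^-4
Let x = [H+] at equilibrium. Ka = x²/(0.54 − x).
Neglecting x in the denominator: x = √(3.72 × 10^-4 × 0.54) = 1.42 × 10^-2 M
pH = −log(1.42 × 10^-2) = 1.85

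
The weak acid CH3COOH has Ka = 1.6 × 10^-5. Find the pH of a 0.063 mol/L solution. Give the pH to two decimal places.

CH3COOH ⇌ CH3COO- + H+
From the ICE table, Ka = [H+]²/(0.063 − [H+]) = 1.6 × 10^-5.
Neglecting [H+] in the denominator: [H+] = √(1.6 × 10^-5 × 0.063) = 1.00 × 10^-3 M
([H+]/C₀ = 1.6% < 5%, so the approximation holds.)
pH = −log[H+] = −log(1.00 × 10^-3) = 3.00

pH = 3.00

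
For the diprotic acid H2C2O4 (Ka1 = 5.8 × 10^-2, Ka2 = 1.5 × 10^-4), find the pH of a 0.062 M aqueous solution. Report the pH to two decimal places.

Ka1 ≫ Ka2, so treat the first dissociation as the only significant source of H+.
Ka1 = x²/(0.062 − x) = 5.8 × 10^-2
Solving the quadratic: x = (−Ka1 + √(Ka1² + 4·Ka1·C₀))/2 = 3.76 × 10^-2 M
pH = −log(3.76 × 10^-2) = 1.42

pH = 1.42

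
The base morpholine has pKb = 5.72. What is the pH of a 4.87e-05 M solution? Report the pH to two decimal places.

C4H8ONH + H2O ⇌ C4H8ONH2+ + OH-
Kb = 10^(−5.72) = 1.91 × 10^-6
From the ICE table, Kb = [OH-]²/(4.87e-05 − [OH-]) = 1.91 × 10^-6.
Here C₀/Kb ≈ 25.5, so the small-[OH-] approximation fails. Use the quadratic:
[OH-] = [−1.91e-06 + √(1.91e-06² + 3.72e-10)]/2 = 8.74 × 10^-6 M
pOH = 5.06, so pH = 14.00 − pOH = 8.94

pH = 8.94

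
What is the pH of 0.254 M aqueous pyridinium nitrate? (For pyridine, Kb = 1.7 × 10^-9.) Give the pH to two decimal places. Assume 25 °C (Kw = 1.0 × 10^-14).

C5H5NH+ is the conjugate acid of the weak base C5H5N.
Ka = Kw/Kb = 1.0×10^-14 / 1.7 × 10^-9 = 5.88 × 10^-6
From the ICE table, Ka = x²/(0.254 − x) = 5.88 × 10^-6.
Neglecting x in the denominator: x = √(5.88 × 10^-6 × 0.254) = 1.22 × 10^-3 M
Check: 0.48% ionized — well under 5%, approximation valid.
pH = −log[H+] = −log(1.22 × 10^-3) = 2.91

pH = 2.91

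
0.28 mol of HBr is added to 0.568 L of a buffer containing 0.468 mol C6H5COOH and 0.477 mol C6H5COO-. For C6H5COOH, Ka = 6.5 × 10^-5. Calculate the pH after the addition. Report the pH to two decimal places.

Added H+ converts C6H5COO- to C6H5COOH: C6H5COOH → 0.748 mol, C6H5COO- → 0.197 mol.
pKa = −log(6.5 × 10^-5) = 4.187
Henderson–Hasselbalch with mole ratio 0.197/0.748: pH = 4.187 + (-0.579)

pH = 3.61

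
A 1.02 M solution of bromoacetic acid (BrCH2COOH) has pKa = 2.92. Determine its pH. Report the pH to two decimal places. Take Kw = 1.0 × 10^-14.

pH = 1.46

BrCH2COOH ⇌ BrCH2COO- + H+
Ka = 10^(−2.92) = 1.20 × 10^-3
Ka = [H+]²/(1.02 − [H+]) = 1.20 × 10^-3
Neglecting [H+] in the denominator: [H+] = √(1.20 × 10^-3 × 1.02) = 3.50 × 10^-2 M
Check: 3.4% ionized — well under 5%, approximation valid.
pH = −log(3.50 × 10^-2) = 1.46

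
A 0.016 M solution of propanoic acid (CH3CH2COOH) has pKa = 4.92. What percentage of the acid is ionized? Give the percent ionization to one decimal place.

2.7%

CH3CH2COOH ⇌ CH3CH2COO- + H+; let x = [H+] at equilibrium.
Ka = 10^(−4.92) = 1.20 × 10^-5
x ≈ √(Ka·C₀) = √(1.20 × 10^-5 × 0.016) = 4.38 × 10^-4 M
Fraction ionized = 4.38 × 10^-4 / 0.016 = 0.0274 → 2.7%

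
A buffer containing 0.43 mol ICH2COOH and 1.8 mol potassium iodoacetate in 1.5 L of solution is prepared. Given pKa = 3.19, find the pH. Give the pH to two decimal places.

pH = pKa + log([A⁻]/[HA]) = 3.19 + log(1.8/0.43)
pH = 3.19 + (+0.622) = 3.81

pH = 3.81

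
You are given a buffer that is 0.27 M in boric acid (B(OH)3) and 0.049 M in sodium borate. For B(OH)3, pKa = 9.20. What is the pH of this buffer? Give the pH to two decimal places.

pH = 8.46

Henderson–Hasselbalch: pH = pKa + log([B(OH)4-]/[B(OH)3]) = 9.20 + log(0.049/0.27)
pH = 9.20 + (-0.741) = 8.46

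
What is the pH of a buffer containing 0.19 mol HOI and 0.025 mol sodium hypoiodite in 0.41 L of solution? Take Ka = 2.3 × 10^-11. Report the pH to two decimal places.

pKa = −log(2.3 × 10^-11) = 10.638
Henderson–Hasselbalch: pH = pKa + log([OI-]/[HOI]) = 10.638 + log(0.025/0.19)
pH = 10.638 + (-0.881) = 9.76

pH = 9.76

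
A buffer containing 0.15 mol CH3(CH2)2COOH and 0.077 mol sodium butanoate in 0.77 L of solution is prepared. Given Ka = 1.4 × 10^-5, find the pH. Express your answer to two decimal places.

pKa = −log(1.4 × 10^-5) = 4.854
pH = pKa + log([A⁻]/[HA]) = 4.854 + log(0.077/0.15)
pH = 4.854 + (-0.290) = 4.56

pH = 4.56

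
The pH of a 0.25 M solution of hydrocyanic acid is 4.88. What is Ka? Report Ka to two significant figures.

[H+] = 10^(-4.88) = 1.32 × 10^-5 M
At equilibrium [HA] = 0.25 − 1.32 × 10^-5 = 2.50 × 10^-1 M
Ka = [H+][A-]/[HA] = (1.32 × 10^-5)² / 2.50 × 10^-1 = 7.0 × 10^-10

Ka = 7.0 × 10^-10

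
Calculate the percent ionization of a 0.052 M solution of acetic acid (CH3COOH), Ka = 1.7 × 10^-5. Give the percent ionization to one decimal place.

CH3COOH ⇌ CH3COO- + H+; let x = [H+] at equilibrium.
x ≈ √(Ka·C₀) = √(1.7 × 10^-5 × 0.052) = 9.40 × 10^-4 M
% ionization = x/C₀ × 100% = 9.40 × 10^-4/0.052 × 100% = 1.8%

1.8%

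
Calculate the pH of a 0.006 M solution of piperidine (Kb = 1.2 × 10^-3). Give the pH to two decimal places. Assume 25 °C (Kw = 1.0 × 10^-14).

pH = 11.33

C5H10NH + H2O ⇌ C5H10NH2+ + OH-
Kb = [OH-]²/(0.006 − [OH-]) = 1.2 × 10^-3
[OH-] is not negligible relative to C₀; solve [OH-]² + 0.0012·[OH-] − 7.2e-06 = 0.
[OH-] = [−0.0012 + √(0.0012² + 2.88e-05)]/2 = 2.15 × 10^-3 M
pOH = 2.67, so pH = 14.00 − pOH = 11.33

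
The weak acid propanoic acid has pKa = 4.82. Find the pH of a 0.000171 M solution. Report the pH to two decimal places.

CH3CH2COOH ⇌ CH3CH2COO- + H+
Ka = 10^(−4.82) = 1.51 × 10^-5
From the ICE table, Ka = x²/(0.000171 − x) = 1.51 × 10^-5.
The 5% rule fails; solving x² + Ka·x − Ka·C₀ = 0 exactly:
x = (−Ka + √(Ka² + 4·Ka·C₀))/2 = 4.38 × 10^-5 M
pH = −log(4.38 × 10^-5) = 4.36

pH = 4.36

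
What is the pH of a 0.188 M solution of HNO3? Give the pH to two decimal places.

HNO3 is a strong acid and dissociates completely, so [H+] = 0.188 M.
pH = -log(0.188) = 0.73

pH = 0.73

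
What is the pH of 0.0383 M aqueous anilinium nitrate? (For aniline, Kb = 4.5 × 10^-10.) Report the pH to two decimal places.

C6H5NH3+ is the conjugate acid of the weak base C6H5NH2.
Ka = Kw/Kb = 1.0×10^-14 / 4.5 × 10^-10 = 2.22 × 10^-5
From the ICE table, Ka = [H+]²/(0.0383 − [H+]) = 2.22 × 10^-5.
Since Ka ≪ C₀, [H+] ≈ √(Ka·C₀) = 9.22 × 10^-4 M.
Check: 2.4% ionized — well under 5%, approximation valid.
pH = −log(9.22 × 10^-4) = 3.04

pH = 3.04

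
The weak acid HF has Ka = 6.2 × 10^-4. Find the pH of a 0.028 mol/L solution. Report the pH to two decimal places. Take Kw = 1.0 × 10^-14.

HF ⇌ F- + H+
Ka = x²/(0.028 − x) = 6.2 × 10^-4
The 5% rule fails; solving x² + Ka·x − Ka·C₀ = 0 exactly:
x = (−Ka + √(Ka² + 4·Ka·C₀))/2 = 3.87 × 10^-3 M
pH = −log(3.87 × 10^-3) = 2.41

pH = 2.41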